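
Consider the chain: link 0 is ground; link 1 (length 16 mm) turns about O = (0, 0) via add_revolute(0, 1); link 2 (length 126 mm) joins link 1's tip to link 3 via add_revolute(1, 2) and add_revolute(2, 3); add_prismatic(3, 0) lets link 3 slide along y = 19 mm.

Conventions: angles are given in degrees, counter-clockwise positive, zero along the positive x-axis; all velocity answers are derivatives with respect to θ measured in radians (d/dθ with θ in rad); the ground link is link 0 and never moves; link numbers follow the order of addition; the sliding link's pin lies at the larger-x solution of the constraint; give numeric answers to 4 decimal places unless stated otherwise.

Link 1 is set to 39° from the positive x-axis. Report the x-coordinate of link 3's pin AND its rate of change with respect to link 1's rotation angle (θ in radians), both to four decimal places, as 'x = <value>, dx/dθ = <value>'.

geometry: r = 16 mm, L = 126 mm, e = 19 mm
crank pin P = (r cos θ, r sin θ) = (12.434335, 10.069126)
h = r sin θ − e = 10.069126 − 19 = -8.930874
x = r cos θ + √(L² − h²) = 12.434335 + 125.683092 = 138.117427
dx/dθ = −r sin θ − h·r cos θ/√(L² − h²) (θ in radians; h = -8.930874) = -9.185559

x = 138.1174, dx/dθ = -9.1856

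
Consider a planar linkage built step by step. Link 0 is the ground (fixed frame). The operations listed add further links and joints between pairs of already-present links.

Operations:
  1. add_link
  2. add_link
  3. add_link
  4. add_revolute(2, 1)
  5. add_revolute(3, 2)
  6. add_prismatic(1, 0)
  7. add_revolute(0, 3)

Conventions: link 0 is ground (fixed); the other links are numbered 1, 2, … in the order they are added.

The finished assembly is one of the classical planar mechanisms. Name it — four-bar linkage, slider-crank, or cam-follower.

links: 4 (incl. ground); joints: 3 revolute, 1 prismatic, 0 higher (cam) pair, forming one closed loop
4 links, 3 revolutes + 1 prismatic in one loop → slider-crank

slider-crank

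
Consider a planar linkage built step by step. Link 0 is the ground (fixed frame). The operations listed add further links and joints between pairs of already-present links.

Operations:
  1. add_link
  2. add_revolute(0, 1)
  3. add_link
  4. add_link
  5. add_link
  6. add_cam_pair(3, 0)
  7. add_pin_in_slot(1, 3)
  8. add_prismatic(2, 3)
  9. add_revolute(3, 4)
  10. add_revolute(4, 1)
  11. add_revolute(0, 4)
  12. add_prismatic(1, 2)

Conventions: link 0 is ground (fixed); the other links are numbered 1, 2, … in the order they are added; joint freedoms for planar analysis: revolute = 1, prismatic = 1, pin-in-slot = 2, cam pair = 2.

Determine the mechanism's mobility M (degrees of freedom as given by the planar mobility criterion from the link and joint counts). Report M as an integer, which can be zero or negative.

(L,J1,J2)=(1,0,0); link0 fixed
link1: (2,0,0)
R 0-1 [J1]: (2,1,0)
link2: (3,1,0)
link3: (4,1,0)
link4: (5,1,0)
C 3-0 [J2]: (5,1,1)
PS 1-3 [J2]: (5,1,2)
P 2-3 [J1]: (5,2,2)
R 3-4 [J1]: (5,3,2)
R 4-1 [J1]: (5,4,2)
R 0-4 [J1]: (5,5,2)
P 1-2 [J1]: (5,6,2)
Grübler: 3·4 − 2·6 − 2 = -2

M = -2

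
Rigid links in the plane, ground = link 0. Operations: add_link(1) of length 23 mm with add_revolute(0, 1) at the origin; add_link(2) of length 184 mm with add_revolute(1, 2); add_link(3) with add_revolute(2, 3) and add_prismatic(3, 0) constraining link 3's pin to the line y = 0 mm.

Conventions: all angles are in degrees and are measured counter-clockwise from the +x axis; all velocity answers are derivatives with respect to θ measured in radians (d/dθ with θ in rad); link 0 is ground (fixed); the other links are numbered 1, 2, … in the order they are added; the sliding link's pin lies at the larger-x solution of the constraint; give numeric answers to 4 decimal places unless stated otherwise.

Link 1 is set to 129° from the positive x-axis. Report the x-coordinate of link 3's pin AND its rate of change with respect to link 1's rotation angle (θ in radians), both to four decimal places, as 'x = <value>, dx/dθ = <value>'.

geometry: r = 23 mm, L = 184 mm, e = 0 mm
crank pin P = (r cos θ, r sin θ) = (-14.474369, 17.874357)
h = r sin θ − e = 17.874357 − 0 = 17.874357
x = r cos θ + √(L² − h²) = -14.474369 + 183.129756 = 168.655387
dx/dθ = −r sin θ − h·r cos θ/√(L² − h²) (θ in radians; h = 17.874357) = -16.461588

x = 168.6554, dx/dθ = -16.4616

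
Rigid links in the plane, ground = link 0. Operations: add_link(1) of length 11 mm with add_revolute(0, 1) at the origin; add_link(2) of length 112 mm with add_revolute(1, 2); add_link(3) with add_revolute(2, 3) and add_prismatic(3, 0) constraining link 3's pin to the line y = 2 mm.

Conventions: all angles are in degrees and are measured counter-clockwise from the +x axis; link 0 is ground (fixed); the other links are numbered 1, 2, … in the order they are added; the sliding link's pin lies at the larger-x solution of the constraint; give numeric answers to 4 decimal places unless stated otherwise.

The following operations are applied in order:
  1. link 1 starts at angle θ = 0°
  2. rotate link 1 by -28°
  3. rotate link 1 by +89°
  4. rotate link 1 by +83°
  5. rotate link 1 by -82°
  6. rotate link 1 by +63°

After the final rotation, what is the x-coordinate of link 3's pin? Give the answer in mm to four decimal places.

geometry: r = 11 mm, L = 112 mm, e = 2 mm; θ starts at 0°
rotate link 1 by -28°: θ ← 0° -28° = -28°
rotate link 1 by +89°: θ ← -28° +89° = 61°
rotate link 1 by +83°: θ ← 61° +83° = 144°
rotate link 1 by -82°: θ ← 144° -82° = 62°
rotate link 1 by +63°: θ ← 62° +63° = 125°
crank pin P = (r cos θ, r sin θ) = (-6.309341, 9.010672)
h = r sin θ − e = 9.010672 − 2 = 7.010672
x = r cos θ + √(L² − h²) = -6.309341 + 111.780367 = 105.471026

105.4710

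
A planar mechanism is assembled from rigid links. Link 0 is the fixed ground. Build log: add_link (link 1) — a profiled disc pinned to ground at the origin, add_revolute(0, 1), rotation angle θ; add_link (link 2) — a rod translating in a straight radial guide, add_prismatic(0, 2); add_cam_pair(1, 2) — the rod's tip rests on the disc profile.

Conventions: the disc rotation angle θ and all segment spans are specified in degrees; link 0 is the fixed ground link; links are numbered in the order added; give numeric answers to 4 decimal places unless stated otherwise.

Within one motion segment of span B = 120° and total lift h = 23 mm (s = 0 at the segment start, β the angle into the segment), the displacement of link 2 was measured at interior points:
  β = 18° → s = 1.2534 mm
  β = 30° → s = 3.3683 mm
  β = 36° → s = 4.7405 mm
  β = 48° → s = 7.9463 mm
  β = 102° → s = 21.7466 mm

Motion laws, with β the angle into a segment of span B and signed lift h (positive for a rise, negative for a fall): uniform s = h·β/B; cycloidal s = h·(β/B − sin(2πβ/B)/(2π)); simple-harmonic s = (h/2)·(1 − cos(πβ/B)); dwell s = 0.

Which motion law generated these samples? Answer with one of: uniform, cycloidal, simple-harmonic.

candidates at β/B = r: uniform s = h·r (linear in β); cycloidal s = h·(r − sin(2πr)/(2π)); simple-harmonic s = (h/2)(1 − cos(πr))
β=18°: printed 1.2534 | uniform 3.4500, cycloidal 0.4885, simple-harmonic 1.2534
β=30°: printed 3.3683 | uniform 5.7500, cycloidal 2.0894, simple-harmonic 3.3683
β=36°: printed 4.7405 | uniform 6.9000, cycloidal 3.4186, simple-harmonic 4.7405
β=48°: printed 7.9463 | uniform 9.2000, cycloidal 7.0484, simple-harmonic 7.9463
β=102°: printed 21.7466 | uniform 19.5500, cycloidal 22.5115, simple-harmonic 21.7466
only one law matches every sample → simple-harmonic

simple-harmonic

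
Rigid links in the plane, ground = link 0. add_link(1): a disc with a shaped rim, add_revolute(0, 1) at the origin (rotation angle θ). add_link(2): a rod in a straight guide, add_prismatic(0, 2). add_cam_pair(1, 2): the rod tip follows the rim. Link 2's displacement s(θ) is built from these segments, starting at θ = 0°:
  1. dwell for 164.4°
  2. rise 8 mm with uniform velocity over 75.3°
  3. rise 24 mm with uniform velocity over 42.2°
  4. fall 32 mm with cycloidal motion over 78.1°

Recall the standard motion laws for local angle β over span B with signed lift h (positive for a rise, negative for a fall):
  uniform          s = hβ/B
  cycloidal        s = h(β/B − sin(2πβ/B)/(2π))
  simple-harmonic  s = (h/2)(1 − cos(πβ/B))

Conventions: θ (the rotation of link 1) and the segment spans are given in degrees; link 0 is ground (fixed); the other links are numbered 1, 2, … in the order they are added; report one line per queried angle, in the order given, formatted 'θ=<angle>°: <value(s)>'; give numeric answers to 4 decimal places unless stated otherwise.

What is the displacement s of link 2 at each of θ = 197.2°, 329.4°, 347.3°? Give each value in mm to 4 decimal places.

segment 1 (0° to 164.4°, dwell): s unchanged at 0.0000
θ = 197.2° falls in segment 2 (164.4° to 239.7°, uniform, h = 8): β = 197.2 − 164.4 = 32.8°, B = 75.3°; Δs = 8·32.8/75.3 = 3.4847; s = 0.0000 + 3.4847 = 3.4847
segment 2 (164.4° to 239.7°, uniform, h = 8) is passed completely: s = 0.0000 + (8) = 8.0000
segment 3 (239.7° to 281.9°, uniform, h = 24) is passed completely: s = 8.0000 + (24) = 32.0000
θ = 329.4° falls in segment 4 (281.9° to 360°, cycloidal, h = -32): β = 329.4 − 281.9 = 47.5°, B = 78.1°; Δs = -32·(0.6082 − sin(2π·0.6082)/(2π)) = -22.6639; s = 32.0000 − 22.6639 = 9.3361
θ = 347.3° falls in segment 4 (281.9° to 360°, cycloidal, h = -32): β = 347.3 − 281.9 = 65.4°, B = 78.1°; Δs = -32·(0.8374 − sin(2π·0.8374)/(2π)) = -31.1407; s = 32.0000 − 31.1407 = 0.8593

θ=197.2°: 3.4847
θ=329.4°: 9.3361
θ=347.3°: 0.8593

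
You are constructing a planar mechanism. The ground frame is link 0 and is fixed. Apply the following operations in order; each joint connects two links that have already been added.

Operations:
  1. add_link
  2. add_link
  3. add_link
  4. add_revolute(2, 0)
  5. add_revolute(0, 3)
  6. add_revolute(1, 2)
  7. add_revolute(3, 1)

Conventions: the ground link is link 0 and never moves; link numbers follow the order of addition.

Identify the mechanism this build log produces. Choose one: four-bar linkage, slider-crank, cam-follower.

links: 4 (incl. ground); joints: 4 revolute, 0 prismatic, 0 higher (cam) pair, forming one closed loop
4 links in a single 4R loop → four-bar linkage

four-bar linkage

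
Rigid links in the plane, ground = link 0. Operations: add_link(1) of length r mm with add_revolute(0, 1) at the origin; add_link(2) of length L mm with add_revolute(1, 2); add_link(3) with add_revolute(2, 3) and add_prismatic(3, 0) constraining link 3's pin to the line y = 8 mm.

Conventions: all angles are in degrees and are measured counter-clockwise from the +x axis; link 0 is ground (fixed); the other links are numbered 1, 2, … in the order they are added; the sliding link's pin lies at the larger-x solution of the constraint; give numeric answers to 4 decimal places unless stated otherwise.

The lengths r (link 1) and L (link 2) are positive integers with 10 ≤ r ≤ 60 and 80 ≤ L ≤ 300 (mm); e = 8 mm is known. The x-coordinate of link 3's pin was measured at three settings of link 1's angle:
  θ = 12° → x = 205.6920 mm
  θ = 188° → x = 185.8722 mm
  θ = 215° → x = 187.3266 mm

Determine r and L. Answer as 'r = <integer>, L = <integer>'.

constraint per measurement: (x − r cos θ)² + (r sin θ − e)² = L²
subtracting the θ₁ and θ₂ equations cancels the r² and L² terms:
r = (x₁² − x₂²) / (2[(x₁cos θ₁ + e sin θ₁) − (x₂cos θ₂ + e sin θ₂)]) = 10.0000 → r = 10
L² = (x₁ − r cos θ₁)² + (r sin θ₁ − e)² = 38415.9903 → L = 196.0000 → L = 196
check at θ₃=215°: x = 187.3266 (printed 187.3266) ✓

r = 10, L = 196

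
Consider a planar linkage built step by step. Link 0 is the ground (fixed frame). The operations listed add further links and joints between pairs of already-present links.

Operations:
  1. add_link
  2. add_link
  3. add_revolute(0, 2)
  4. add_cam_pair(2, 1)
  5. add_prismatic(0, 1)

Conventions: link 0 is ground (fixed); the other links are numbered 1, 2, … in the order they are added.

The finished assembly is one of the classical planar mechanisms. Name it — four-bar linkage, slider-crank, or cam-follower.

links: 3 (incl. ground); joints: 1 revolute, 1 prismatic, 1 higher (cam) pair, forming one closed loop
3 links, revolute + prismatic + higher pair in one loop → cam-follower

cam-follower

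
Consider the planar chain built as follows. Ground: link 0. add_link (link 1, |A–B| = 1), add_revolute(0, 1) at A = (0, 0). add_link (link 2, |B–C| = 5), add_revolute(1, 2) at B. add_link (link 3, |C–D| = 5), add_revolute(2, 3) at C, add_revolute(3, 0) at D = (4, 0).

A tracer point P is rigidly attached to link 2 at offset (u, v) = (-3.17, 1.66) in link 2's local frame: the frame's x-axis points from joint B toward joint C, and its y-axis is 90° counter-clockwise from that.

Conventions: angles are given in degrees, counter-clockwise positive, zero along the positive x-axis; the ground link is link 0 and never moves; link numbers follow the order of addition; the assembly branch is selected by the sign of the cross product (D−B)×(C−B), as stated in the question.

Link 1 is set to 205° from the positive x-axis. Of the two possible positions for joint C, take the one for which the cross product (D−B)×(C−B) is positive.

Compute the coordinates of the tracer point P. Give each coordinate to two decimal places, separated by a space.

A=(0,0), D=(4.00,0)
B = A + 1.00·(cos205°, sin205°) = (-0.9063, -0.4226)
|BD| = 4.9245
circle(B,5.00) ∩ circle(D,5.00): a=2.4622, h=4.3517
  candidates: C₊=(1.1734,4.1243) cross=21.430; C₋=(1.9203,-4.5470) cross=-21.430
  branch + wants cross > 0 → take C=(1.1734,4.1243) (cross=21.430)
ex = (C−B)/|BC| = (0.4159,0.9094); ey = (-0.9094,0.4159)
P = B + -3.17·ex + 1.66·ey = (-3.7344,-2.6149)

-3.73 -2.61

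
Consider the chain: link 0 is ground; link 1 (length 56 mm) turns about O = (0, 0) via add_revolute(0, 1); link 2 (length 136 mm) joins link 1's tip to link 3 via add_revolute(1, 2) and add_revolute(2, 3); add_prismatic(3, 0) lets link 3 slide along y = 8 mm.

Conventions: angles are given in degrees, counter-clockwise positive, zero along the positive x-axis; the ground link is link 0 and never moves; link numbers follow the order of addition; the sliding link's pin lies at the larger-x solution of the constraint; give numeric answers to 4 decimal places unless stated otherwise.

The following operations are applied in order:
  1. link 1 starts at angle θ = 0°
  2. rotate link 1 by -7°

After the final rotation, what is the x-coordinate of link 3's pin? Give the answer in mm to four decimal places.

geometry: r = 56 mm, L = 136 mm, e = 8 mm; θ starts at 0°
rotate link 1 by -7°: θ ← 0° -7° = -7°
crank pin P = (r cos θ, r sin θ) = (55.582584, -6.824683)
h = r sin θ − e = -6.824683 − 8 = -14.824683
x = r cos θ + √(L² − h²) = 55.582584 + 135.189603 = 190.772188

190.7722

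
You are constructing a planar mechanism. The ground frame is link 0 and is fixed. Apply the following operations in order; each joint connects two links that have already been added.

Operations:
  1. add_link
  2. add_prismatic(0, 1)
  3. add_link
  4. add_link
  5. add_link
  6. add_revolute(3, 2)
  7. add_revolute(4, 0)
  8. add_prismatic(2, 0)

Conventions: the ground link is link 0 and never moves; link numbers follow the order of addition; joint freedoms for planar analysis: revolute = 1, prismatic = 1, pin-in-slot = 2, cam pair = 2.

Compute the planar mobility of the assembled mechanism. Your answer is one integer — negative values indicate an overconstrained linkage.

ground; <1,0,0>
#1 <2,0,0>
P:0↔1 J1 <2,1,0>
#2 <3,1,0>
#3 <4,1,0>
#4 <5,1,0>
R:3↔2 J1 <5,2,0>
R:4↔0 J1 <5,3,0>
P:2↔0 J1 <5,4,0>
3×4 − 2×4 − 1×0 = 4

M = 4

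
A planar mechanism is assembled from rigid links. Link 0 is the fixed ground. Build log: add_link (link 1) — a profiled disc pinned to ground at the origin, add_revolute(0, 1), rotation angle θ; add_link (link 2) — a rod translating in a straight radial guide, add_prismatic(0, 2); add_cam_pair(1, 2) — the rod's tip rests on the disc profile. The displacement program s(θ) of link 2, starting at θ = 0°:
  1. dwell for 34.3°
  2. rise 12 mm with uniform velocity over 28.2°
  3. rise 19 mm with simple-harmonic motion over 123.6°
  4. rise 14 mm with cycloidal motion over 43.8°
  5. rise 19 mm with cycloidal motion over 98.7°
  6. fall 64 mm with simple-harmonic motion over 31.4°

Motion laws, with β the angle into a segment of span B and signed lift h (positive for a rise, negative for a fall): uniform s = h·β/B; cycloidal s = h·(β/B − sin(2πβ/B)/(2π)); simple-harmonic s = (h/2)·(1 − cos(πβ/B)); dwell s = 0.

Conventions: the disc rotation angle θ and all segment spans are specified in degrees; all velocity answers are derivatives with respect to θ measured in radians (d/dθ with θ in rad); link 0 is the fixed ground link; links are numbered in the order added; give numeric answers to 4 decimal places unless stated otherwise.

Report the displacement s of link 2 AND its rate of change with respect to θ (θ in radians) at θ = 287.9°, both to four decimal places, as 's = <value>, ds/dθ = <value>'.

seg 1 [0°–34.3°] dwell: s stays 0.0000
seg 2 [34.3°–62.5°] uniform, h=12: full span → s += 12 → s = 12.0000
seg 3 [62.5°–186.1°] simple-harmonic, h=19: full span → s += 19 → s = 31.0000
seg 4 [186.1°–229.9°] cycloidal, h=14: full span → s += 14 → s = 45.0000
seg 5 [229.9°–328.6°] cycloidal, h=19: θ=287.9° here. β=58, B=98.7. 19·(0.5876 − sin(2π·0.5876)/(2π)) = 12.7474 → s = 57.7474
velocity in seg [229.9°–328.6°] (cycloidal), θ in radians: β = 58° = 1.0123 rad, B = 98.7° = 1.7226 rad; ds/dθ = (h/B)(1 − cos(2πβ/B)) = (19/1.7226)(1 − cos(2π·0.5876)) = 20.428800 mm/rad

s = 57.7474, ds/dθ = 20.4288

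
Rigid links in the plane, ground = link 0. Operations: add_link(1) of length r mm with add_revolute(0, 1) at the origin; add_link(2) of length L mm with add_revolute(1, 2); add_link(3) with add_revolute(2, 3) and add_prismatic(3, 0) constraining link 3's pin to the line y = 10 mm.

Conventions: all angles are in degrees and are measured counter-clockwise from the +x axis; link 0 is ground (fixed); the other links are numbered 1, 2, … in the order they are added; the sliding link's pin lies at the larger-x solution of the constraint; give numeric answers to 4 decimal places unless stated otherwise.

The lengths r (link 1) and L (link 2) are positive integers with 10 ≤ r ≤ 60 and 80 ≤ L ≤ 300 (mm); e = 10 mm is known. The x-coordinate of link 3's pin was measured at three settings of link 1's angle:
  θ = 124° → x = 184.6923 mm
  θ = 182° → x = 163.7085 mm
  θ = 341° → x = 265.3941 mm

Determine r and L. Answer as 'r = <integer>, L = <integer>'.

constraint per measurement: (x − r cos θ)² + (r sin θ − e)² = L²
subtracting the θ₁ and θ₂ equations cancels the r² and L² terms:
r = (x₁² − x₂²) / (2[(x₁cos θ₁ + e sin θ₁) − (x₂cos θ₂ + e sin θ₂)]) = 53.0000 → r = 53
L² = (x₁ − r cos θ₁)² + (r sin θ₁ − e)² = 47088.9999 → L = 217.0000 → L = 217
check at θ₃=341°: x = 265.3941 (printed 265.3941) ✓

r = 53, L = 217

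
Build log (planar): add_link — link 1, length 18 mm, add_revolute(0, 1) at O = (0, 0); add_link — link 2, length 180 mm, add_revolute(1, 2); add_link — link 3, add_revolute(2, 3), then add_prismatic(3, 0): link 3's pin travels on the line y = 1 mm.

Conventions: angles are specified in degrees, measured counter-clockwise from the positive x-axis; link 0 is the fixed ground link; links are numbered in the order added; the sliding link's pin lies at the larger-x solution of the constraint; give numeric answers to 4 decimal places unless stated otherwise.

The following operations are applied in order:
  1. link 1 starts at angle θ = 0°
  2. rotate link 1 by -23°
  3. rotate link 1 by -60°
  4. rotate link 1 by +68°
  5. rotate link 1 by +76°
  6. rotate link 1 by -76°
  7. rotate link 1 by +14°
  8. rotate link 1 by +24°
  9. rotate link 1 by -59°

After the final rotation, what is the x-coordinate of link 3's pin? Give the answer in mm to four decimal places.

geometry: r = 18 mm, L = 180 mm, e = 1 mm; θ starts at 0°
rotate link 1 by -23°: θ ← 0° -23° = -23°
rotate link 1 by -60°: θ ← -23° -60° = -83°
rotate link 1 by +68°: θ ← -83° +68° = -15°
rotate link 1 by +76°: θ ← -15° +76° = 61°
rotate link 1 by -76°: θ ← 61° -76° = -15°
rotate link 1 by +14°: θ ← -15° +14° = -1°
rotate link 1 by +24°: θ ← -1° +24° = 23°
rotate link 1 by -59°: θ ← 23° -59° = -36°
crank pin P = (r cos θ, r sin θ) = (14.562306, -10.580135)
h = r sin θ − e = -10.580135 − 1 = -11.580135
x = r cos θ + √(L² − h²) = 14.562306 + 179.627115 = 194.189421

194.1894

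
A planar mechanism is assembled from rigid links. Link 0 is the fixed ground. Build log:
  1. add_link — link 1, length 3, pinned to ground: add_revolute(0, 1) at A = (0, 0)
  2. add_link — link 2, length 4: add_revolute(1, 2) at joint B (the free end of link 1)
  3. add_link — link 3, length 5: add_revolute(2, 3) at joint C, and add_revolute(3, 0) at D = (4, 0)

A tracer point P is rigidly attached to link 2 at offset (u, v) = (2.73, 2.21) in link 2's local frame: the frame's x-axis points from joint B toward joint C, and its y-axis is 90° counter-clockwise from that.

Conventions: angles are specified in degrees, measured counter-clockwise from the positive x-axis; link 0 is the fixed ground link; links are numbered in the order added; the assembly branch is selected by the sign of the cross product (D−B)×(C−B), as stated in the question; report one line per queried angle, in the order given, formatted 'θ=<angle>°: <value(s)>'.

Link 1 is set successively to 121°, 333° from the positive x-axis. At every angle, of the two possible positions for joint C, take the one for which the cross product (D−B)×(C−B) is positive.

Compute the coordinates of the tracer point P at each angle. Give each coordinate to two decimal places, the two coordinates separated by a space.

A=(0,0), D=(4.00,0)
θ=121°: B = A + 3.00·(cos121°, sin121°) = (-1.5451, 2.5715)
θ=121°: |BD| = 6.1124
θ=121°: circle(B,4.00) ∩ circle(D,5.00): a=2.3200, h=3.2585
θ=121°:   candidates: C₊=(1.9304,4.5516) cross=19.917; C₋=(-0.8113,-1.3606) cross=-19.917
θ=121°:   branch + wants cross > 0 → take C=(1.9304,4.5516) (cross=19.917)
θ=121°: ex = (C−B)/|BC| = (0.8689,0.4950); ey = (-0.4950,0.8689)
θ=121°: P = B + 2.73·ex + 2.21·ey = (-0.2671,5.8431)
θ=333°: B = A + 3.00·(cos333°, sin333°) = (2.6730, -1.3620)
θ=333°: |BD| = 1.9015
θ=333°: circle(B,4.00) ∩ circle(D,5.00): a=-1.4157, h=3.7411
θ=333°:   candidates: C₊=(-0.9945,0.2347) cross=7.114; C₋=(4.3646,-4.9867) cross=-7.114
θ=333°:   branch + wants cross > 0 → take C=(-0.9945,0.2347) (cross=7.114)
θ=333°: ex = (C−B)/|BC| = (-0.9169,0.3992); ey = (-0.3992,-0.9169)
θ=333°: P = B + 2.73·ex + 2.21·ey = (-0.7122,-2.2985)

θ=121°: -0.27 5.84
θ=333°: -0.71 -2.30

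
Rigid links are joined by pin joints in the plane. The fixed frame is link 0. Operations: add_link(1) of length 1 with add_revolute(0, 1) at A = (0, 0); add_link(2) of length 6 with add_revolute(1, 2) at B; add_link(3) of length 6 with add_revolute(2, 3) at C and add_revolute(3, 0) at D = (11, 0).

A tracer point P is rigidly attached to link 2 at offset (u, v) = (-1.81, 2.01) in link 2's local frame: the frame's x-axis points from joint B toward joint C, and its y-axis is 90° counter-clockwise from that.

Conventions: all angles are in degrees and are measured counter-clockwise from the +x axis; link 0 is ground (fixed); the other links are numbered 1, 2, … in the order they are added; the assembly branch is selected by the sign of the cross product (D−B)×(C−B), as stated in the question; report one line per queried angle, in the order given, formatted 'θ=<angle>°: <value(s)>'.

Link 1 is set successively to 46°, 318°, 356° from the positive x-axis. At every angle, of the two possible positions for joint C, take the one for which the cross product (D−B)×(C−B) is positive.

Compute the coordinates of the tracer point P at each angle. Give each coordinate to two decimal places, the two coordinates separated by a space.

A=(0,0), D=(11.00,0)
θ=46°: B = A + 1.00·(cos46°, sin46°) = (0.6947, 0.7193)
θ=46°: |BD| = 10.3304
θ=46°: circle(B,6.00) ∩ circle(D,6.00): a=5.1652, h=3.0530
θ=46°:   candidates: C₊=(6.0599,3.4052) cross=31.538; C₋=(5.6347,-2.6859) cross=-31.538
θ=46°:   branch + wants cross > 0 → take C=(6.0599,3.4052) (cross=31.538)
θ=46°: ex = (C−B)/|BC| = (0.8942,0.4476); ey = (-0.4476,0.8942)
θ=46°: P = B + -1.81·ex + 2.01·ey = (-1.8236,1.7065)
θ=318°: B = A + 1.00·(cos318°, sin318°) = (0.7431, -0.6691)
θ=318°: |BD| = 10.2787
θ=318°: circle(B,6.00) ∩ circle(D,6.00): a=5.1393, h=3.0963
θ=318°:   candidates: C₊=(5.6700,2.7552) cross=31.826; C₋=(6.0731,-3.4243) cross=-31.826
θ=318°:   branch + wants cross > 0 → take C=(5.6700,2.7552) (cross=31.826)
θ=318°: ex = (C−B)/|BC| = (0.8211,0.5707); ey = (-0.5707,0.8211)
θ=318°: P = B + -1.81·ex + 2.01·ey = (-1.8903,-0.0516)
θ=356°: B = A + 1.00·(cos356°, sin356°) = (0.9976, -0.0698)
θ=356°: |BD| = 10.0027
θ=356°: circle(B,6.00) ∩ circle(D,6.00): a=5.0013, h=3.3146
θ=356°:   candidates: C₊=(5.9757,3.2796) cross=33.155; C₋=(6.0219,-3.3494) cross=-33.155
θ=356°:   branch + wants cross > 0 → take C=(5.9757,3.2796) (cross=33.155)
θ=356°: ex = (C−B)/|BC| = (0.8297,0.5582); ey = (-0.5582,0.8297)
θ=356°: P = B + -1.81·ex + 2.01·ey = (-1.6262,0.5875)

θ=46°: -1.82 1.71
θ=318°: -1.89 -0.05
θ=356°: -1.63 0.59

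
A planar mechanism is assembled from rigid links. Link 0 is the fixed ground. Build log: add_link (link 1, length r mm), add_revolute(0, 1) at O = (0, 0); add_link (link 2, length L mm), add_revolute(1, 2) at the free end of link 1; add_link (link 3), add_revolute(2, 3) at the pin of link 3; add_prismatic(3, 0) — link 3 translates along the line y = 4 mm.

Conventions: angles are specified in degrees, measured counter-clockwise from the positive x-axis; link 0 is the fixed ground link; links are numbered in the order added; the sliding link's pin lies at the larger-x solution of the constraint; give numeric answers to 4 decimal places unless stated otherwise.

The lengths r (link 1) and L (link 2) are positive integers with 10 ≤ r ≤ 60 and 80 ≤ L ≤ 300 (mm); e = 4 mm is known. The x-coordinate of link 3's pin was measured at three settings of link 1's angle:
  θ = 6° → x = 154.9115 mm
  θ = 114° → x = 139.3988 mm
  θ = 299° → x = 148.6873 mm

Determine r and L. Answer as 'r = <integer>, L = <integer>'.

constraint per measurement: (x − r cos θ)² + (r sin θ − e)² = L²
subtracting the θ₁ and θ₂ equations cancels the r² and L² terms:
r = (x₁² − x₂²) / (2[(x₁cos θ₁ + e sin θ₁) − (x₂cos θ₂ + e sin θ₂)]) = 11.0000 → r = 11
L² = (x₁ − r cos θ₁)² + (r sin θ₁ − e)² = 20735.9910 → L = 144.0000 → L = 144
check at θ₃=299°: x = 148.6873 (printed 148.6873) ✓

r = 11, L = 144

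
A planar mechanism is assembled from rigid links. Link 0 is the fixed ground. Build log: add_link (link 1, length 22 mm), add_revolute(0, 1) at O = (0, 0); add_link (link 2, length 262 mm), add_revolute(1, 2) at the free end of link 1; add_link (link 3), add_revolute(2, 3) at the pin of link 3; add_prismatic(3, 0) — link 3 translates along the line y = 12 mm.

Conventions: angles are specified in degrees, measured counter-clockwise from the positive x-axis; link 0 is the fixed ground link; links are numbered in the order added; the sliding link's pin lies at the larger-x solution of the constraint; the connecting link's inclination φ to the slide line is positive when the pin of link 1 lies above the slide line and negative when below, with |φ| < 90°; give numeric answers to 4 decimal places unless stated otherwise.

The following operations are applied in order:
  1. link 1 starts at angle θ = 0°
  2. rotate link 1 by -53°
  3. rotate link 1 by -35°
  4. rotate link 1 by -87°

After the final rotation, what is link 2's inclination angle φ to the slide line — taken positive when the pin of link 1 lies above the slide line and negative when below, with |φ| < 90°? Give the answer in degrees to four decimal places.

geometry: r = 22 mm, L = 262 mm, e = 12 mm; θ starts at 0°
rotate link 1 by -53°: θ ← 0° -53° = -53°
rotate link 1 by -35°: θ ← -53° -35° = -88°
rotate link 1 by -87°: θ ← -88° -87° = -175°
h = r sin θ − e = -1.917426 − 12 = -13.917426
sin φ = h / L = -13.917426 / 262 = -0.05311995
φ = arcsin(-0.05311995) = -3.044982°

-3.0450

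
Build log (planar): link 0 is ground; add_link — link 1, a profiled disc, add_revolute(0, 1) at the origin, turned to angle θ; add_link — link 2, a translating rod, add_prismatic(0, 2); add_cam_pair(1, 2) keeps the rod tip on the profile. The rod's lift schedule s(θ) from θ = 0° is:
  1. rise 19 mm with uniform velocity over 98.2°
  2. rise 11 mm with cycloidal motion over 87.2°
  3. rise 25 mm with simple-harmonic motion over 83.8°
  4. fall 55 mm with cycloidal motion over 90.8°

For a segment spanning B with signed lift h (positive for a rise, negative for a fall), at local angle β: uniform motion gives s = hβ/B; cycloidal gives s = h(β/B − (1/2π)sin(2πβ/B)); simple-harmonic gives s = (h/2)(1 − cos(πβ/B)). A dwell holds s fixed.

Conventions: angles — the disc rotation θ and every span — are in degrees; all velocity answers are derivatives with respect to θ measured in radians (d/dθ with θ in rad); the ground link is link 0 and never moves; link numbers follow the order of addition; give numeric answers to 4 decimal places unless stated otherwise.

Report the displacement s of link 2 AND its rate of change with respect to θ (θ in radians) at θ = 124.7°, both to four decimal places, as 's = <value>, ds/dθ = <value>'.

seg 1 [0°–98.2°] uniform, h=19: full span → s += 19 → s = 19.0000
seg 2 [98.2°–185.4°] cycloidal, h=11: θ=124.7° here. β=26.5, B=87.2. 11·(0.3039 − sin(2π·0.3039)/(2π)) = 1.6916 → s = 20.6916
velocity in seg [98.2°–185.4°] (cycloidal), θ in radians: β = 26.5° = 0.4625 rad, B = 87.2° = 1.5219 rad; ds/dθ = (h/B)(1 − cos(2πβ/B)) = (11/1.5219)(1 − cos(2π·0.3039)) = 9.628869 mm/rad

s = 20.6916, ds/dθ = 9.6289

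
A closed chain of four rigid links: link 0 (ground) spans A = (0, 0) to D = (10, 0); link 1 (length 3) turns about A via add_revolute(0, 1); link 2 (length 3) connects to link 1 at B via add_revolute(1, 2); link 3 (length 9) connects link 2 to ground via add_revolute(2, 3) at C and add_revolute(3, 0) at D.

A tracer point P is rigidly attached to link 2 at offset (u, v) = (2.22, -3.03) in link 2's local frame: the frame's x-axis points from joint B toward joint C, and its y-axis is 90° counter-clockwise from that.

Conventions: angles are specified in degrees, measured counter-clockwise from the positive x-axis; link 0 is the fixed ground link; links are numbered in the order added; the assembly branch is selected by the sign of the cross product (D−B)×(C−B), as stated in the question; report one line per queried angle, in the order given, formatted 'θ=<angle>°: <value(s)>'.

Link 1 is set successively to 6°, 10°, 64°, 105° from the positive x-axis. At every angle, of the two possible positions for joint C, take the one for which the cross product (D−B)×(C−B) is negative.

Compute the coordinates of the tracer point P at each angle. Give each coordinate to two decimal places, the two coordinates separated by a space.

A=(0,0), D=(10.00,0)
θ=6°: B = A + 3.00·(cos6°, sin6°) = (2.9836, 0.3136)
θ=6°: |BD| = 7.0234
θ=6°: circle(B,3.00) ∩ circle(D,9.00): a=-1.6140, h=2.5289
θ=6°:   candidates: C₊=(1.4841,2.9120) cross=17.761; C₋=(1.2583,-2.1407) cross=-17.761
θ=6°:   branch - wants cross < 0 → take C=(1.2583,-2.1407) (cross=-17.761)
θ=6°: ex = (C−B)/|BC| = (-0.5751,-0.8181); ey = (0.8181,-0.5751)
θ=6°: P = B + 2.22·ex + -3.03·ey = (-0.7719,0.2400)
θ=10°: B = A + 3.00·(cos10°, sin10°) = (2.9544, 0.5209)
θ=10°: |BD| = 7.0648
θ=10°: circle(B,3.00) ∩ circle(D,9.00): a=-1.5633, h=2.5605
θ=10°:   candidates: C₊=(1.5842,3.1897) cross=18.089; C₋=(1.2066,-1.9173) cross=-18.089
θ=10°:   branch - wants cross < 0 → take C=(1.2066,-1.9173) (cross=-18.089)
θ=10°: ex = (C−B)/|BC| = (-0.5826,-0.8128); ey = (0.8128,-0.5826)
θ=10°: P = B + 2.22·ex + -3.03·ey = (-0.8016,0.4819)
θ=64°: B = A + 3.00·(cos64°, sin64°) = (1.3151, 2.6964)
θ=64°: |BD| = 9.0938
θ=64°: circle(B,3.00) ∩ circle(D,9.00): a=0.5882, h=2.9418
θ=64°:   candidates: C₊=(2.7491,5.3315) cross=26.752; C₋=(1.0046,-0.2875) cross=-26.752
θ=64°:   branch - wants cross < 0 → take C=(1.0046,-0.2875) (cross=-26.752)
θ=64°: ex = (C−B)/|BC| = (-0.1035,-0.9946); ey = (0.9946,-0.1035)
θ=64°: P = B + 2.22·ex + -3.03·ey = (-1.9284,0.8019)
θ=105°: B = A + 3.00·(cos105°, sin105°) = (-0.7765, 2.8978)
θ=105°: |BD| = 11.1593
θ=105°: circle(B,3.00) ∩ circle(D,9.00): a=2.3536, h=1.8602
θ=105°:   candidates: C₊=(1.9795,4.0830) cross=20.759; C₋=(1.0134,0.4902) cross=-20.759
θ=105°:   branch - wants cross < 0 → take C=(1.0134,0.4902) (cross=-20.759)
θ=105°: ex = (C−B)/|BC| = (0.5966,-0.8025); ey = (0.8025,0.5966)
θ=105°: P = B + 2.22·ex + -3.03·ey = (-1.8837,-0.6916)

θ=6°: -0.77 0.24
θ=10°: -0.80 0.48
θ=64°: -1.93 0.80
θ=105°: -1.88 -0.69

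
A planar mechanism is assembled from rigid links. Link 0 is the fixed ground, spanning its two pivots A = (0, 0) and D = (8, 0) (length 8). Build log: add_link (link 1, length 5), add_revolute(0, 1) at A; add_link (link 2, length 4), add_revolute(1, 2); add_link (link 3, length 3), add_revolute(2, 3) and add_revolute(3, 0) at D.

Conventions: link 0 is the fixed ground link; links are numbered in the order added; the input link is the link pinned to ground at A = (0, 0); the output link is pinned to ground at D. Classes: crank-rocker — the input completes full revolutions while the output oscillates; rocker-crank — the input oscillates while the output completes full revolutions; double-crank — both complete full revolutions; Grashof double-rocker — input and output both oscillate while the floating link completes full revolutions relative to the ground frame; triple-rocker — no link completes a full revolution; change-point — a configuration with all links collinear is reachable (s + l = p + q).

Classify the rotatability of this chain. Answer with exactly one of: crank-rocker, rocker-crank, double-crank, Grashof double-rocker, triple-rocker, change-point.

lengths: ground=8, input=5, coupler=4, output=3
sorted: s=3 (shortest), l=8 (longest), p+q=9
s + l = 11 vs p + q = 9
s + l > p + q → non-Grashof → no link fully rotates → triple-rocker

triple-rocker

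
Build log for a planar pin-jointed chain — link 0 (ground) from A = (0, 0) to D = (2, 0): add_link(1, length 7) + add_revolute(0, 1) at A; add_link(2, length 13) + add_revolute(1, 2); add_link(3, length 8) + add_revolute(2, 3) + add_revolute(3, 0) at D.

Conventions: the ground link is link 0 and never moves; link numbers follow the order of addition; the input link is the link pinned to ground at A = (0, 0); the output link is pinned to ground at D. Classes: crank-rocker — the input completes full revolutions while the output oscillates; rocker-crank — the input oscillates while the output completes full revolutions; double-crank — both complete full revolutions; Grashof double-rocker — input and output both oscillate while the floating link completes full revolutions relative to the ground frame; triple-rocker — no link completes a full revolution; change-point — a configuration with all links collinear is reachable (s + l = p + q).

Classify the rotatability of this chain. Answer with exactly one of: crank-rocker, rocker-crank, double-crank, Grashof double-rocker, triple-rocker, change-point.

lengths: ground=2, input=7, coupler=13, output=8
sorted: s=2 (shortest), l=13 (longest), p+q=15
s + l = 15 vs p + q = 15
s + l = p + q → change-point (collinear configuration reachable)

change-point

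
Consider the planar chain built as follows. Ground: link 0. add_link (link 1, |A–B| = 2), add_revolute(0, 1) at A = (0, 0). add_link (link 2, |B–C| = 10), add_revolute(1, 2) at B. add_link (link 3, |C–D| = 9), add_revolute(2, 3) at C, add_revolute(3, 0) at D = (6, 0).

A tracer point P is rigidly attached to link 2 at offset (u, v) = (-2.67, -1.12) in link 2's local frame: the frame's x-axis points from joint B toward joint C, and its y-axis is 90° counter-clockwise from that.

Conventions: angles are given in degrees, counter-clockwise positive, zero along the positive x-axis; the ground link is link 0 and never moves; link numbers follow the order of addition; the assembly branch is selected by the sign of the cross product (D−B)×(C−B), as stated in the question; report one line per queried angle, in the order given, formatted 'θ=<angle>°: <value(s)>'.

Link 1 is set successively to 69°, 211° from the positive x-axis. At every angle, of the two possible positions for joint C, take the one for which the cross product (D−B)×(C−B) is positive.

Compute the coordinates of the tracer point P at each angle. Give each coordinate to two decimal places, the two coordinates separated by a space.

A=(0,0), D=(6.00,0)
θ=69°: B = A + 2.00·(cos69°, sin69°) = (0.7167, 1.8672)
θ=69°: |BD| = 5.6035
θ=69°: circle(B,10.00) ∩ circle(D,9.00): a=4.4971, h=8.9317
θ=69°:   candidates: C₊=(7.9330,8.7900) cross=50.049; C₋=(1.9807,-8.0526) cross=-50.049
θ=69°:   branch + wants cross > 0 → take C=(7.9330,8.7900) (cross=50.049)
θ=69°: ex = (C−B)/|BC| = (0.7216,0.6923); ey = (-0.6923,0.7216)
θ=69°: P = B + -2.67·ex + -1.12·ey = (-0.4347,-0.7895)
θ=211°: B = A + 2.00·(cos211°, sin211°) = (-1.7143, -1.0301)
θ=211°: |BD| = 7.7828
θ=211°: circle(B,10.00) ∩ circle(D,9.00): a=5.1120, h=8.5946
θ=211°:   candidates: C₊=(2.2152,8.1655) cross=66.890; C₋=(4.4903,-8.8725) cross=-66.890
θ=211°:   branch + wants cross > 0 → take C=(2.2152,8.1655) (cross=66.890)
θ=211°: ex = (C−B)/|BC| = (0.3930,0.9196); ey = (-0.9196,0.3930)
θ=211°: P = B + -2.67·ex + -1.12·ey = (-1.7336,-3.9254)

θ=69°: -0.43 -0.79
θ=211°: -1.73 -3.93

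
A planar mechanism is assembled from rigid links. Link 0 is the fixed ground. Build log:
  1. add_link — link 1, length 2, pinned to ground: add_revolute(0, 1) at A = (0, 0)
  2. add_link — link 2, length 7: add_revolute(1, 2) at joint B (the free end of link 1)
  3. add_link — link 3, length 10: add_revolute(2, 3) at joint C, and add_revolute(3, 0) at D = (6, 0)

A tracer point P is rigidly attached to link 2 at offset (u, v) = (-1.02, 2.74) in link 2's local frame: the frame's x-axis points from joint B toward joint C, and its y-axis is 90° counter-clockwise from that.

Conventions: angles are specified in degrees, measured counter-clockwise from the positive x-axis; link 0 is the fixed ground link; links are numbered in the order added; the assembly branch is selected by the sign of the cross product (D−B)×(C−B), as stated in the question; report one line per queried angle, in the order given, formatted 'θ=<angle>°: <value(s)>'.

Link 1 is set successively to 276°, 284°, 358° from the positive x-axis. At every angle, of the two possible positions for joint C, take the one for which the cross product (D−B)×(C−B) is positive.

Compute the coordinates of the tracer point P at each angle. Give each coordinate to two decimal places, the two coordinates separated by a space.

A=(0,0), D=(6.00,0)
θ=276°: B = A + 2.00·(cos276°, sin276°) = (0.2091, -1.9890)
θ=276°: |BD| = 6.1230
θ=276°: circle(B,7.00) ∩ circle(D,10.00): a=-1.1031, h=6.9125
θ=276°:   candidates: C₊=(-3.0797,4.1903) cross=42.326; C₋=(1.4113,-8.8850) cross=-42.326
θ=276°:   branch + wants cross > 0 → take C=(-3.0797,4.1903) (cross=42.326)
θ=276°: ex = (C−B)/|BC| = (-0.4698,0.8828); ey = (-0.8828,-0.4698)
θ=276°: P = B + -1.02·ex + 2.74·ey = (-1.7305,-4.1768)
θ=284°: B = A + 2.00·(cos284°, sin284°) = (0.4838, -1.9406)
θ=284°: |BD| = 5.8476
θ=284°: circle(B,7.00) ∩ circle(D,10.00): a=-1.4370, h=6.8509
θ=284°:   candidates: C₊=(-3.1453,4.0452) cross=40.061; C₋=(1.4018,-8.8801) cross=-40.061
θ=284°:   branch + wants cross > 0 → take C=(-3.1453,4.0452) (cross=40.061)
θ=284°: ex = (C−B)/|BC| = (-0.5185,0.8551); ey = (-0.8551,-0.5185)
θ=284°: P = B + -1.02·ex + 2.74·ey = (-1.3303,-4.2334)
θ=358°: B = A + 2.00·(cos358°, sin358°) = (1.9988, -0.0698)
θ=358°: |BD| = 4.0018
θ=358°: circle(B,7.00) ∩ circle(D,10.00): a=-4.3712, h=5.4674
θ=358°:   candidates: C₊=(-2.4671,5.3206) cross=21.880; C₋=(-2.2764,-5.6126) cross=-21.880
θ=358°:   branch + wants cross > 0 → take C=(-2.4671,5.3206) (cross=21.880)
θ=358°: ex = (C−B)/|BC| = (-0.6380,0.7701); ey = (-0.7701,-0.6380)
θ=358°: P = B + -1.02·ex + 2.74·ey = (0.5396,-2.6033)

θ=276°: -1.73 -4.18
θ=284°: -1.33 -4.23
θ=358°: 0.54 -2.60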